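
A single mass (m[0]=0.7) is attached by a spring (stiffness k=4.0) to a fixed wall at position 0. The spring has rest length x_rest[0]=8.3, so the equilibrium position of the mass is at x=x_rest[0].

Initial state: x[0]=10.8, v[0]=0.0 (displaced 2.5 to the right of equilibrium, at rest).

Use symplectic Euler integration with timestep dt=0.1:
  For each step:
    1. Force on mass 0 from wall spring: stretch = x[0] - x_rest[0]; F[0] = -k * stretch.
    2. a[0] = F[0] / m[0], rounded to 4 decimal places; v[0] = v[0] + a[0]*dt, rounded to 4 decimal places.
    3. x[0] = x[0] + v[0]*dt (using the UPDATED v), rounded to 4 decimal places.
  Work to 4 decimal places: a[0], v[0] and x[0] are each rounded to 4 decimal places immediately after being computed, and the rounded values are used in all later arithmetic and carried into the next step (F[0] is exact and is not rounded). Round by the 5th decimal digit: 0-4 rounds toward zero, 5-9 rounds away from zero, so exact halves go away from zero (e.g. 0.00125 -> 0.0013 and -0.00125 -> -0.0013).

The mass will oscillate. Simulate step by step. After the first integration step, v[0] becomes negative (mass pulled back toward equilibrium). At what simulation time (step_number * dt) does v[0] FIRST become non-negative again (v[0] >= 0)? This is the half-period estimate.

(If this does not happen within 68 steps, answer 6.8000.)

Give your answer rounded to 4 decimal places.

Step 0: x=[10.8000] v=[0.0000]
Step 1: x=[10.6571] v=[-1.4286]
Step 2: x=[10.3796] v=[-2.7755]
Step 3: x=[9.9832] v=[-3.9638]
Step 4: x=[9.4906] v=[-4.9256]
Step 5: x=[8.9300] v=[-5.6059]
Step 6: x=[8.3334] v=[-5.9659]
Step 7: x=[7.7349] v=[-5.9850]
Step 8: x=[7.1687] v=[-5.6621]
Step 9: x=[6.6671] v=[-5.0156]
Step 10: x=[6.2589] v=[-4.0825]
Step 11: x=[5.9673] v=[-2.9162]
Step 12: x=[5.8090] v=[-1.5832]
Step 13: x=[5.7930] v=[-0.1598]
Step 14: x=[5.9203] v=[1.2728]
First v>=0 after going negative at step 14, time=1.4000

Answer: 1.4000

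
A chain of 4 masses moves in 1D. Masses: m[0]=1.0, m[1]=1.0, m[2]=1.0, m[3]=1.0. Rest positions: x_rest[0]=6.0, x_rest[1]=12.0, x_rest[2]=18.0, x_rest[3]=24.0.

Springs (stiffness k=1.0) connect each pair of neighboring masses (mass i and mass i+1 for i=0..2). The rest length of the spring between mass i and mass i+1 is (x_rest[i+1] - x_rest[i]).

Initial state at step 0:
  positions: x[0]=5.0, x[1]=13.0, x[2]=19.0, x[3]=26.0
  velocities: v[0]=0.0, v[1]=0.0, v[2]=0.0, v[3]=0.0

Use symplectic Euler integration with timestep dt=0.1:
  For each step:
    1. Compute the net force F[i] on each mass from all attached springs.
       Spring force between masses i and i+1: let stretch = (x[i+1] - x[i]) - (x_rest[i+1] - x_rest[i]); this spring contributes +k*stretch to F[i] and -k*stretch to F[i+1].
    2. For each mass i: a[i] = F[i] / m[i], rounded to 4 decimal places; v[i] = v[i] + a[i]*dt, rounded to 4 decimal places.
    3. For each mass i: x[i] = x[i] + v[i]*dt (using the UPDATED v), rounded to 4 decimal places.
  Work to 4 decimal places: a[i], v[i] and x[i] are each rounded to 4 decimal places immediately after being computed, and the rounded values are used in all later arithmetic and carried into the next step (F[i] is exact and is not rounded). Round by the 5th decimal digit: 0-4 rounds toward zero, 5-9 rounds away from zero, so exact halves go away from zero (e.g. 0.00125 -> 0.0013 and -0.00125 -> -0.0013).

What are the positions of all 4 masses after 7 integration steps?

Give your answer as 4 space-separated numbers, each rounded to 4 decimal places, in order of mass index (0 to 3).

Answer: 5.5119 12.5235 19.2209 25.7438

Derivation:
Step 0: x=[5.0000 13.0000 19.0000 26.0000] v=[0.0000 0.0000 0.0000 0.0000]
Step 1: x=[5.0200 12.9800 19.0100 25.9900] v=[0.2000 -0.2000 0.1000 -0.1000]
Step 2: x=[5.0596 12.9407 19.0295 25.9702] v=[0.3960 -0.3930 0.1950 -0.1980]
Step 3: x=[5.1180 12.8835 19.0575 25.9410] v=[0.5841 -0.5722 0.2802 -0.2921]
Step 4: x=[5.1941 12.8104 19.0926 25.9030] v=[0.7607 -0.7314 0.3512 -0.3805]
Step 5: x=[5.2863 12.7239 19.1330 25.8569] v=[0.9223 -0.8648 0.4040 -0.4615]
Step 6: x=[5.3929 12.6271 19.1766 25.8035] v=[1.0661 -0.9677 0.4355 -0.5339]
Step 7: x=[5.5119 12.5235 19.2209 25.7438] v=[1.1895 -1.0362 0.4432 -0.5966]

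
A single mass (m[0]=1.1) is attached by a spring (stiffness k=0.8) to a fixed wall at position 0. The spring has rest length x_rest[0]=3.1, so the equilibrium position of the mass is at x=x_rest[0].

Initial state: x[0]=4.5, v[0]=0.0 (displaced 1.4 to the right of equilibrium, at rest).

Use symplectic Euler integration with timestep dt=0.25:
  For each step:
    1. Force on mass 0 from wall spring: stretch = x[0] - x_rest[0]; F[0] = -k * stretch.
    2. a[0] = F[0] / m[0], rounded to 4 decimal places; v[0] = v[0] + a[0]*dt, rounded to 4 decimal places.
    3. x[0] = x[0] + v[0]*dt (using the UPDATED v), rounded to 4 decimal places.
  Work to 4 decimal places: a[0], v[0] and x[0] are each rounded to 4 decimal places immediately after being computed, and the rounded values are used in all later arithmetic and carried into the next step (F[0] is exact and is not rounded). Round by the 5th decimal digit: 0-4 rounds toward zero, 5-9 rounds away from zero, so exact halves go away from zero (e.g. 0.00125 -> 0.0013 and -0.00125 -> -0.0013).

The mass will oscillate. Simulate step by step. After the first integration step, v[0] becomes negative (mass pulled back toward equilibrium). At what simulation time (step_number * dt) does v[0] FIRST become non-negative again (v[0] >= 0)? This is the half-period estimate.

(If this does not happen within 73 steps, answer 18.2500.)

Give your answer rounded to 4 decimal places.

Step 0: x=[4.5000] v=[0.0000]
Step 1: x=[4.4364] v=[-0.2546]
Step 2: x=[4.3120] v=[-0.4976]
Step 3: x=[4.1325] v=[-0.7180]
Step 4: x=[3.9061] v=[-0.9057]
Step 5: x=[3.6430] v=[-1.0523]
Step 6: x=[3.3553] v=[-1.1510]
Step 7: x=[3.0560] v=[-1.1974]
Step 8: x=[2.7587] v=[-1.1894]
Step 9: x=[2.4769] v=[-1.1274]
Step 10: x=[2.2234] v=[-1.0141]
Step 11: x=[2.0097] v=[-0.8547]
Step 12: x=[1.8456] v=[-0.6565]
Step 13: x=[1.7385] v=[-0.4284]
Step 14: x=[1.6933] v=[-0.1809]
Step 15: x=[1.7120] v=[0.0749]
First v>=0 after going negative at step 15, time=3.7500

Answer: 3.7500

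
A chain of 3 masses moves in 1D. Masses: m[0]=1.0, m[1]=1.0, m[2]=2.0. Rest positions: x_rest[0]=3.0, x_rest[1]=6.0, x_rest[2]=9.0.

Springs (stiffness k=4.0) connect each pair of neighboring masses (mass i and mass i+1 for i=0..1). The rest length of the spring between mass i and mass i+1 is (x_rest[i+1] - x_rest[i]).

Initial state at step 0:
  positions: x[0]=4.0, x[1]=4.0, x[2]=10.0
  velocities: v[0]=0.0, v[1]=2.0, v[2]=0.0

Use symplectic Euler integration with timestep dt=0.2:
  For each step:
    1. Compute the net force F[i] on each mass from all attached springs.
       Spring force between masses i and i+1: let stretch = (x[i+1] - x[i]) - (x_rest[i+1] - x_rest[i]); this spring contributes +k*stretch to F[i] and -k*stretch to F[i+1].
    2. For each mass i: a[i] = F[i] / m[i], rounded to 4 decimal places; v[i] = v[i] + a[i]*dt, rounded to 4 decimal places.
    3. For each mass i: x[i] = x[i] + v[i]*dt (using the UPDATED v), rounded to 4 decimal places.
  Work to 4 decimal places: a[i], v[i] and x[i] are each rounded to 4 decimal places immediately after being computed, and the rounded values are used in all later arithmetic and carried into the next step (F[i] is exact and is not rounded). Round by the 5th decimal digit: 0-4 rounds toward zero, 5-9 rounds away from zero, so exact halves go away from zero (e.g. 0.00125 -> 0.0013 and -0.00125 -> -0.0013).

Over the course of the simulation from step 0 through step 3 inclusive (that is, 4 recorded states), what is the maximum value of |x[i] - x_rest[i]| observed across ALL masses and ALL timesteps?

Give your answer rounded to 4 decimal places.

Step 0: x=[4.0000 4.0000 10.0000] v=[0.0000 2.0000 0.0000]
Step 1: x=[3.5200 5.3600 9.7600] v=[-2.4000 6.8000 -1.2000]
Step 2: x=[2.8544 7.1296 9.4080] v=[-3.3280 8.8480 -1.7600]
Step 3: x=[2.3928 8.5797 9.1137] v=[-2.3078 7.2506 -1.4714]
Max displacement = 2.5797

Answer: 2.5797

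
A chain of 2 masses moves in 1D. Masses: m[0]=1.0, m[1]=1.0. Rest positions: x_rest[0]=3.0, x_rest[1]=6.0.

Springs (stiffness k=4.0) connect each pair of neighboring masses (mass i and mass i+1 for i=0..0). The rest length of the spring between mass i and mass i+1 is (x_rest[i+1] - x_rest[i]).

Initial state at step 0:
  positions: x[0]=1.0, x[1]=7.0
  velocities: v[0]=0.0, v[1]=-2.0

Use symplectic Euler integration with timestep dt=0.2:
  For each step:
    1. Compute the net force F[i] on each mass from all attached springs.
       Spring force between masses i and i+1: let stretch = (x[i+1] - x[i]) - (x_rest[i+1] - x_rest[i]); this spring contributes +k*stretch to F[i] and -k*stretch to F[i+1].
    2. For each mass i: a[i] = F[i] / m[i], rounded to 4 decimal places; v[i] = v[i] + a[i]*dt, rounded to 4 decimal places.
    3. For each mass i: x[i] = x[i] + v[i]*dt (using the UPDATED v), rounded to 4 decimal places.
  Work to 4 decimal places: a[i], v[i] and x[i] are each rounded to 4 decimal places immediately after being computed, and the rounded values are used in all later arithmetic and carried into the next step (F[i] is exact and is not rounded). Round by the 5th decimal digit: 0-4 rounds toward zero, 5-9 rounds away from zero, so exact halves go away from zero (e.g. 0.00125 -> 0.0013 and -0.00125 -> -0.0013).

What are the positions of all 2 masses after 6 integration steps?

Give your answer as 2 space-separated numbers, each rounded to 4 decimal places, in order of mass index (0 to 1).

Answer: 2.4940 3.1060

Derivation:
Step 0: x=[1.0000 7.0000] v=[0.0000 -2.0000]
Step 1: x=[1.4800 6.1200] v=[2.4000 -4.4000]
Step 2: x=[2.2224 4.9776] v=[3.7120 -5.7120]
Step 3: x=[2.9256 3.8744] v=[3.5162 -5.5162]
Step 4: x=[3.3006 3.0994] v=[1.8752 -3.8752]
Step 5: x=[3.1634 2.8366] v=[-0.6858 -1.3142]
Step 6: x=[2.4940 3.1060] v=[-3.3472 1.3472]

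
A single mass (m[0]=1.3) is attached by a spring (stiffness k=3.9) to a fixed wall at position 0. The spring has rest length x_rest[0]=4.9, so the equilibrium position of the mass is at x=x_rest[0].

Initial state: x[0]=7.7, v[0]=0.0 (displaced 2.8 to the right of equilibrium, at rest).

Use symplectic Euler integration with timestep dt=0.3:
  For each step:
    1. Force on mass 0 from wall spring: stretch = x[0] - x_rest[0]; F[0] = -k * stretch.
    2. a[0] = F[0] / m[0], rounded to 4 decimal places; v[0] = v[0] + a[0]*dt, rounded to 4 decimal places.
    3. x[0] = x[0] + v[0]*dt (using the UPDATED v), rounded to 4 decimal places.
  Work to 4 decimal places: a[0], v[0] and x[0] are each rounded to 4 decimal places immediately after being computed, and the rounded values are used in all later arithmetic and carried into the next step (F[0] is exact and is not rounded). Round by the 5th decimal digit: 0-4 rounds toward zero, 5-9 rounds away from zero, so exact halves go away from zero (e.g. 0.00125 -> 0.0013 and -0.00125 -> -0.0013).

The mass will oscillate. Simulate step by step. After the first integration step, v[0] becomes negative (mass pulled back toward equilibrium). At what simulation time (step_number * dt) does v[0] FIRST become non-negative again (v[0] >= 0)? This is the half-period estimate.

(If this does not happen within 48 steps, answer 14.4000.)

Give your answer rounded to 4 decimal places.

Step 0: x=[7.7000] v=[0.0000]
Step 1: x=[6.9440] v=[-2.5200]
Step 2: x=[5.6361] v=[-4.3596]
Step 3: x=[4.1295] v=[-5.0221]
Step 4: x=[2.8309] v=[-4.3287]
Step 5: x=[2.0910] v=[-2.4665]
Step 6: x=[2.1095] v=[0.0616]
First v>=0 after going negative at step 6, time=1.8000

Answer: 1.8000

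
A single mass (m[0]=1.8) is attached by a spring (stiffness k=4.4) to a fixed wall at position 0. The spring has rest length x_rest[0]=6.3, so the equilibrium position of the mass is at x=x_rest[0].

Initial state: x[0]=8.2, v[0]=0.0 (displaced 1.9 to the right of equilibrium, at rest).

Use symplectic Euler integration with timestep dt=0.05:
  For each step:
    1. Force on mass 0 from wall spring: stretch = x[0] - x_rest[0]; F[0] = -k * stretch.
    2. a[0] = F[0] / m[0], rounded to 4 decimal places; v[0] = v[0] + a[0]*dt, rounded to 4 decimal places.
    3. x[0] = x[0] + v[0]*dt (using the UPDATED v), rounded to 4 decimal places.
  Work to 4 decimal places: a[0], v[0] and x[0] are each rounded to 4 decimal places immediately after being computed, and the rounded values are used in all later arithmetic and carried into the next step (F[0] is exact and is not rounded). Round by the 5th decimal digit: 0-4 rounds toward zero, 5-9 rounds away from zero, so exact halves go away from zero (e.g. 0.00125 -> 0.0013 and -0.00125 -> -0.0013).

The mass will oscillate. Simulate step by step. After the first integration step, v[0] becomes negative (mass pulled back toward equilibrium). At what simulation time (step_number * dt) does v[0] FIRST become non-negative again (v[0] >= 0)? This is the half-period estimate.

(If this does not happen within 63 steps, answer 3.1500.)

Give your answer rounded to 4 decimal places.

Answer: 2.0500

Derivation:
Step 0: x=[8.2000] v=[0.0000]
Step 1: x=[8.1884] v=[-0.2322]
Step 2: x=[8.1653] v=[-0.4630]
Step 3: x=[8.1308] v=[-0.6910]
Step 4: x=[8.0851] v=[-0.9148]
Step 5: x=[8.0285] v=[-1.1330]
Step 6: x=[7.9613] v=[-1.3443]
Step 7: x=[7.8839] v=[-1.5474]
Step 8: x=[7.7969] v=[-1.7410]
Step 9: x=[7.7007] v=[-1.9240]
Step 10: x=[7.5959] v=[-2.0952]
Step 11: x=[7.4832] v=[-2.2536]
Step 12: x=[7.3633] v=[-2.3982]
Step 13: x=[7.2369] v=[-2.5282]
Step 14: x=[7.1048] v=[-2.6427]
Step 15: x=[6.9677] v=[-2.7411]
Step 16: x=[6.8266] v=[-2.8227]
Step 17: x=[6.6822] v=[-2.8871]
Step 18: x=[6.5355] v=[-2.9338]
Step 19: x=[6.3874] v=[-2.9626]
Step 20: x=[6.2387] v=[-2.9733]
Step 21: x=[6.0904] v=[-2.9658]
Step 22: x=[5.9434] v=[-2.9402]
Step 23: x=[5.7986] v=[-2.8966]
Step 24: x=[5.6568] v=[-2.8353]
Step 25: x=[5.5190] v=[-2.7567]
Step 26: x=[5.3859] v=[-2.6612]
Step 27: x=[5.2584] v=[-2.5495]
Step 28: x=[5.1373] v=[-2.4222]
Step 29: x=[5.0233] v=[-2.2801]
Step 30: x=[4.9171] v=[-2.1241]
Step 31: x=[4.8193] v=[-1.9551]
Step 32: x=[4.7306] v=[-1.7741]
Step 33: x=[4.6515] v=[-1.5823]
Step 34: x=[4.5825] v=[-1.3808]
Step 35: x=[4.5240] v=[-1.1709]
Step 36: x=[4.4763] v=[-0.9538]
Step 37: x=[4.4398] v=[-0.7309]
Step 38: x=[4.4146] v=[-0.5035]
Step 39: x=[4.4009] v=[-0.2731]
Step 40: x=[4.3989] v=[-0.0410]
Step 41: x=[4.4085] v=[0.1914]
First v>=0 after going negative at step 41, time=2.0500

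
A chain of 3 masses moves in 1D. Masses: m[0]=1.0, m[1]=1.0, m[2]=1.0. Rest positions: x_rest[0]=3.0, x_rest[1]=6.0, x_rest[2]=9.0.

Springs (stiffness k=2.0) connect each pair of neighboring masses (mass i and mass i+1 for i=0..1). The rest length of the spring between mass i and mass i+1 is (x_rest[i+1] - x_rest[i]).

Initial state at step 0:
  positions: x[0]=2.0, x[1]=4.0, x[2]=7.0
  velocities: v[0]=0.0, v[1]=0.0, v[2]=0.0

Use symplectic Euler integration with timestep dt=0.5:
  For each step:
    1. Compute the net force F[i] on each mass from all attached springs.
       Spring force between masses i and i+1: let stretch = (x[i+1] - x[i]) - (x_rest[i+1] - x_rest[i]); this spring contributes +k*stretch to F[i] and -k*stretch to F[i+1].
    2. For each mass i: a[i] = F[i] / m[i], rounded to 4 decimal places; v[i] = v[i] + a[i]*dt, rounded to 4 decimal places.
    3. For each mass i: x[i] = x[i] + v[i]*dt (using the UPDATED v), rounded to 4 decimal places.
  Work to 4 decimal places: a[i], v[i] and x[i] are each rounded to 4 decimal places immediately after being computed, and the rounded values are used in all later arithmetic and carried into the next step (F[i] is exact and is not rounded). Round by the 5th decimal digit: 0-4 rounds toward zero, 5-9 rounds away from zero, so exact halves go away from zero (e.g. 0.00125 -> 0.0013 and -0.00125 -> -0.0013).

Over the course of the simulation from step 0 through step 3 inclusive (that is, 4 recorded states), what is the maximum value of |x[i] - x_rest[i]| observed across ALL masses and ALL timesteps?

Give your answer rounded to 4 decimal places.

Step 0: x=[2.0000 4.0000 7.0000] v=[0.0000 0.0000 0.0000]
Step 1: x=[1.5000 4.5000 7.0000] v=[-1.0000 1.0000 0.0000]
Step 2: x=[1.0000 4.7500 7.2500] v=[-1.0000 0.5000 0.5000]
Step 3: x=[0.8750 4.3750 7.7500] v=[-0.2500 -0.7500 1.0000]
Max displacement = 2.1250

Answer: 2.1250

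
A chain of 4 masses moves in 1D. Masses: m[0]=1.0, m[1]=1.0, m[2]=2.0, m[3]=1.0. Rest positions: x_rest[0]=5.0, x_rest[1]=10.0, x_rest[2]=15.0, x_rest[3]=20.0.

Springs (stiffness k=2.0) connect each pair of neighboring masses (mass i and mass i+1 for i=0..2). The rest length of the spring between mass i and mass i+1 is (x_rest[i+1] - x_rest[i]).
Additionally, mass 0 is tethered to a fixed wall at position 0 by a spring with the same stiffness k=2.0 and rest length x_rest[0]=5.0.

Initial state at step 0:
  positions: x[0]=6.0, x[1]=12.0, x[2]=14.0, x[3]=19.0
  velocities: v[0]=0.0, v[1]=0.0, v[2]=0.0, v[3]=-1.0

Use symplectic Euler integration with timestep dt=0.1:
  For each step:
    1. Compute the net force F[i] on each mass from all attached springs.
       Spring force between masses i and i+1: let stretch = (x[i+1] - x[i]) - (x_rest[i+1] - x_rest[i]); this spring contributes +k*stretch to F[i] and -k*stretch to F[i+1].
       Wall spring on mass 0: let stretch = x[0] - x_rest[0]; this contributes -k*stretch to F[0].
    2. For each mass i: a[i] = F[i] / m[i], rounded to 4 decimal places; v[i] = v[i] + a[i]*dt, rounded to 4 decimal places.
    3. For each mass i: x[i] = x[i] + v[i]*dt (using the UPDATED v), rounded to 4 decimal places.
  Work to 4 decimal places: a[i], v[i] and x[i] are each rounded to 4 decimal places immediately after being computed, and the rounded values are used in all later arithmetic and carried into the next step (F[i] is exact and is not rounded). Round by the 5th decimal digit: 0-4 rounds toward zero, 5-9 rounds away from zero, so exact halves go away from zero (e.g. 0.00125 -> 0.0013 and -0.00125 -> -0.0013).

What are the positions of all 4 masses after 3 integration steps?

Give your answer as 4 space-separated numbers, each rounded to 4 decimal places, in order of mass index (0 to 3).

Step 0: x=[6.0000 12.0000 14.0000 19.0000] v=[0.0000 0.0000 0.0000 -1.0000]
Step 1: x=[6.0000 11.9200 14.0300 18.9000] v=[0.0000 -0.8000 0.3000 -1.0000]
Step 2: x=[5.9984 11.7638 14.0876 18.8026] v=[-0.0160 -1.5620 0.5760 -0.9740]
Step 3: x=[5.9921 11.5388 14.1691 18.7109] v=[-0.0626 -2.2503 0.8151 -0.9170]

Answer: 5.9921 11.5388 14.1691 18.7109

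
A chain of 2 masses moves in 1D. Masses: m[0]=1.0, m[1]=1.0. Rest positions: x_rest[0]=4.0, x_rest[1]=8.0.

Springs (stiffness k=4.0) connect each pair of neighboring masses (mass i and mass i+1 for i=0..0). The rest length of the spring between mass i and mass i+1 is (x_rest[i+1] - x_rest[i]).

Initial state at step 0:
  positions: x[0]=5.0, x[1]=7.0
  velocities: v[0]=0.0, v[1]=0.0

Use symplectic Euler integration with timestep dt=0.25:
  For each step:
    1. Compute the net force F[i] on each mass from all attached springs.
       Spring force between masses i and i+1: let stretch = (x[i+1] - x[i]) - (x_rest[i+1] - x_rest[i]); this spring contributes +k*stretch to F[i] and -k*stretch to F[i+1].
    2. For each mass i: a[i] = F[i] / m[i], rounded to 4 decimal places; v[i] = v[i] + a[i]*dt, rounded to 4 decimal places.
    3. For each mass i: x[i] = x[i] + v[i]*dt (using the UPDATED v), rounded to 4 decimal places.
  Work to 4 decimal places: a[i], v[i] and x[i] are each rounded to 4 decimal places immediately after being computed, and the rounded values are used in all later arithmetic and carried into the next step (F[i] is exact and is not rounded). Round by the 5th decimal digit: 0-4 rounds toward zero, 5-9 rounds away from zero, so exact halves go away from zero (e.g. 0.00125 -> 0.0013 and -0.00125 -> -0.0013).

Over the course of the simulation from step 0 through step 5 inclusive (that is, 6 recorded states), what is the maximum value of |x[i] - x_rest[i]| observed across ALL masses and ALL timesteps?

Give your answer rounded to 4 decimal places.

Answer: 1.0625

Derivation:
Step 0: x=[5.0000 7.0000] v=[0.0000 0.0000]
Step 1: x=[4.5000 7.5000] v=[-2.0000 2.0000]
Step 2: x=[3.7500 8.2500] v=[-3.0000 3.0000]
Step 3: x=[3.1250 8.8750] v=[-2.5000 2.5000]
Step 4: x=[2.9375 9.0625] v=[-0.7500 0.7500]
Step 5: x=[3.2813 8.7188] v=[1.3750 -1.3750]
Max displacement = 1.0625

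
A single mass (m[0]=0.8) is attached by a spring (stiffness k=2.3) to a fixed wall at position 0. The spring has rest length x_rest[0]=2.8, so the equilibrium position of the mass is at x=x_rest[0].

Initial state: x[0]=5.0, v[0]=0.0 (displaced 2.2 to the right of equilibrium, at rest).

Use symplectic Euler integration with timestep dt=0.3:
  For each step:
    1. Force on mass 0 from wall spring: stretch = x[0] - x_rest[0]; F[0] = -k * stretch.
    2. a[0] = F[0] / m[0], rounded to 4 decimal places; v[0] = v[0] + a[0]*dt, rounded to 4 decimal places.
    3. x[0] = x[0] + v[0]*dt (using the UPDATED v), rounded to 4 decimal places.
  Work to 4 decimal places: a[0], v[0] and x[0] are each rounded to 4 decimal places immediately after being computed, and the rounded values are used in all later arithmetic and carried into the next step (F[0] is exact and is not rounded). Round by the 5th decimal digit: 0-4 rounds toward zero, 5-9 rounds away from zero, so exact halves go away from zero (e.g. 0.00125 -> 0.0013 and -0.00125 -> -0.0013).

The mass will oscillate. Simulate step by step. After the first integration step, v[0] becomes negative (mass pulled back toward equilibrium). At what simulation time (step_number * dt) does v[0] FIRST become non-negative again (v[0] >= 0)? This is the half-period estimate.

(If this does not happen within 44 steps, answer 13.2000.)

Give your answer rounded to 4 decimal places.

Answer: 2.1000

Derivation:
Step 0: x=[5.0000] v=[0.0000]
Step 1: x=[4.4308] v=[-1.8975]
Step 2: x=[3.4396] v=[-3.3041]
Step 3: x=[2.2829] v=[-3.8558]
Step 4: x=[1.2600] v=[-3.4098]
Step 5: x=[0.6355] v=[-2.0816]
Step 6: x=[0.5711] v=[-0.2147]
Step 7: x=[1.0834] v=[1.7077]
First v>=0 after going negative at step 7, time=2.1000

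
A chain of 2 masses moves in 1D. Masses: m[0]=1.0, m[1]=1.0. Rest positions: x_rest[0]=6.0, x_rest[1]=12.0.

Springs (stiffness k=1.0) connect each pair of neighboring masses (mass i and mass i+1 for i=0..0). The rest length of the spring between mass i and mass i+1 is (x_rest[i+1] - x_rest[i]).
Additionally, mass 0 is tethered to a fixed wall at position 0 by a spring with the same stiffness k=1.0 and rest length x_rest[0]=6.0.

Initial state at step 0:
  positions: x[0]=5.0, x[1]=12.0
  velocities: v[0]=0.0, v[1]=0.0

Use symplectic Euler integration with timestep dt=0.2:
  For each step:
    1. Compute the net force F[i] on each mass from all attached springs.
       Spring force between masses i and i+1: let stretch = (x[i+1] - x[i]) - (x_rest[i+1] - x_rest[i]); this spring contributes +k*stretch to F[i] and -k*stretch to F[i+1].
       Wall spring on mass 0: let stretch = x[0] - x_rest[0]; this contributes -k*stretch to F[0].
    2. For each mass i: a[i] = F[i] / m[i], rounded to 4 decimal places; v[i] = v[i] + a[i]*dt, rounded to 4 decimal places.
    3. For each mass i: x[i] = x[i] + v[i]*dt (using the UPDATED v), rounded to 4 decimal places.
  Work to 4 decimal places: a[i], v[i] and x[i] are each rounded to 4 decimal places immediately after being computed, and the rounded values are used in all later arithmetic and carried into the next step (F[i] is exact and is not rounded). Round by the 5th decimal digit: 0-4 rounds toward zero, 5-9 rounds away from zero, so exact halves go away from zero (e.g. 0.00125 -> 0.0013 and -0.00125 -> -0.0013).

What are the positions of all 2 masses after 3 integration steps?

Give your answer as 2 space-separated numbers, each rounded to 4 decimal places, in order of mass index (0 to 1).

Answer: 5.4408 11.7835

Derivation:
Step 0: x=[5.0000 12.0000] v=[0.0000 0.0000]
Step 1: x=[5.0800 11.9600] v=[0.4000 -0.2000]
Step 2: x=[5.2320 11.8848] v=[0.7600 -0.3760]
Step 3: x=[5.4408 11.7835] v=[1.0442 -0.5066]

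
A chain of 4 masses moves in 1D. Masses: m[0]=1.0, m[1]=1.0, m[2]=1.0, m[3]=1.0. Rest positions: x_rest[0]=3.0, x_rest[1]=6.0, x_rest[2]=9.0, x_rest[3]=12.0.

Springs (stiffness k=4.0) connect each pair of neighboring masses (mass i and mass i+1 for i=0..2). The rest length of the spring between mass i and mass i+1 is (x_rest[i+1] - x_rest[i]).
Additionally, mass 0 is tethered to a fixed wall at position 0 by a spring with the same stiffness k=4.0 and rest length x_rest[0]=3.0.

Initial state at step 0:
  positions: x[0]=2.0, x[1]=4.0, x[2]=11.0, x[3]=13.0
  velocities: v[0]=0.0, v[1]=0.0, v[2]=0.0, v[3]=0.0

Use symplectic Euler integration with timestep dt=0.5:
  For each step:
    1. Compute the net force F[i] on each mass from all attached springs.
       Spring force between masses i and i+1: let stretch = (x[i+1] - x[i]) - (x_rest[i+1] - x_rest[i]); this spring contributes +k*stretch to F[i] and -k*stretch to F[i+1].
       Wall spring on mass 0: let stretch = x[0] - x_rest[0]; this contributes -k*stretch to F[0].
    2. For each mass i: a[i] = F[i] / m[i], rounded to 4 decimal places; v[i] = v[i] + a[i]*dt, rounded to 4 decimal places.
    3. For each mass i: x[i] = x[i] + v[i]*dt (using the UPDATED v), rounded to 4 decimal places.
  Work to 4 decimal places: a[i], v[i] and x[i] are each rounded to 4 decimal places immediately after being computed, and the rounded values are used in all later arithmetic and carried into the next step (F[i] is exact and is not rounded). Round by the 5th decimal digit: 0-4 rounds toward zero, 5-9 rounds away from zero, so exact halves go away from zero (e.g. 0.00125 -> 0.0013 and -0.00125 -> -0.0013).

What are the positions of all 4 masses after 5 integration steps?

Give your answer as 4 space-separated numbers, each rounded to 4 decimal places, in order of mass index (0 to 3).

Step 0: x=[2.0000 4.0000 11.0000 13.0000] v=[0.0000 0.0000 0.0000 0.0000]
Step 1: x=[2.0000 9.0000 6.0000 14.0000] v=[0.0000 10.0000 -10.0000 2.0000]
Step 2: x=[7.0000 4.0000 12.0000 10.0000] v=[10.0000 -10.0000 12.0000 -8.0000]
Step 3: x=[2.0000 10.0000 8.0000 11.0000] v=[-10.0000 12.0000 -8.0000 2.0000]
Step 4: x=[3.0000 6.0000 9.0000 12.0000] v=[2.0000 -8.0000 2.0000 2.0000]
Step 5: x=[4.0000 2.0000 10.0000 13.0000] v=[2.0000 -8.0000 2.0000 2.0000]

Answer: 4.0000 2.0000 10.0000 13.0000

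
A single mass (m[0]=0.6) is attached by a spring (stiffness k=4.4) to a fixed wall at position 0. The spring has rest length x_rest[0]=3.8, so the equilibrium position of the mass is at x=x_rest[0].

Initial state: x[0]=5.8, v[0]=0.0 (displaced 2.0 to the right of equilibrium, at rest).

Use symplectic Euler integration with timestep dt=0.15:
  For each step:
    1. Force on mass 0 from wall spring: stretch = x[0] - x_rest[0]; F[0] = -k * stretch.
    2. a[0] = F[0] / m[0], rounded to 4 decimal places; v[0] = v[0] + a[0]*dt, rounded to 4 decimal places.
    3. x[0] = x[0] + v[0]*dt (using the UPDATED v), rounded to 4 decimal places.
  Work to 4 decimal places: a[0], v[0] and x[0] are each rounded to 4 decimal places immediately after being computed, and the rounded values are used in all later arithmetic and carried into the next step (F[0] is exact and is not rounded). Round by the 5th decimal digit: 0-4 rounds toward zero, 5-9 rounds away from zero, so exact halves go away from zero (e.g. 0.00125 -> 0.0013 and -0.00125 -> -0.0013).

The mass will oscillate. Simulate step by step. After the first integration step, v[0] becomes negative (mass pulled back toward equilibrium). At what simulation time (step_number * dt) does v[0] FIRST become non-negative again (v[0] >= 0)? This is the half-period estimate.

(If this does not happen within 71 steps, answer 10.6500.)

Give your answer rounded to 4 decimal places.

Answer: 1.2000

Derivation:
Step 0: x=[5.8000] v=[0.0000]
Step 1: x=[5.4700] v=[-2.2000]
Step 2: x=[4.8645] v=[-4.0370]
Step 3: x=[4.0833] v=[-5.2079]
Step 4: x=[3.2554] v=[-5.5195]
Step 5: x=[2.5173] v=[-4.9204]
Step 6: x=[1.9909] v=[-3.5094]
Step 7: x=[1.7630] v=[-1.5194]
Step 8: x=[1.8712] v=[0.7213]
First v>=0 after going negative at step 8, time=1.2000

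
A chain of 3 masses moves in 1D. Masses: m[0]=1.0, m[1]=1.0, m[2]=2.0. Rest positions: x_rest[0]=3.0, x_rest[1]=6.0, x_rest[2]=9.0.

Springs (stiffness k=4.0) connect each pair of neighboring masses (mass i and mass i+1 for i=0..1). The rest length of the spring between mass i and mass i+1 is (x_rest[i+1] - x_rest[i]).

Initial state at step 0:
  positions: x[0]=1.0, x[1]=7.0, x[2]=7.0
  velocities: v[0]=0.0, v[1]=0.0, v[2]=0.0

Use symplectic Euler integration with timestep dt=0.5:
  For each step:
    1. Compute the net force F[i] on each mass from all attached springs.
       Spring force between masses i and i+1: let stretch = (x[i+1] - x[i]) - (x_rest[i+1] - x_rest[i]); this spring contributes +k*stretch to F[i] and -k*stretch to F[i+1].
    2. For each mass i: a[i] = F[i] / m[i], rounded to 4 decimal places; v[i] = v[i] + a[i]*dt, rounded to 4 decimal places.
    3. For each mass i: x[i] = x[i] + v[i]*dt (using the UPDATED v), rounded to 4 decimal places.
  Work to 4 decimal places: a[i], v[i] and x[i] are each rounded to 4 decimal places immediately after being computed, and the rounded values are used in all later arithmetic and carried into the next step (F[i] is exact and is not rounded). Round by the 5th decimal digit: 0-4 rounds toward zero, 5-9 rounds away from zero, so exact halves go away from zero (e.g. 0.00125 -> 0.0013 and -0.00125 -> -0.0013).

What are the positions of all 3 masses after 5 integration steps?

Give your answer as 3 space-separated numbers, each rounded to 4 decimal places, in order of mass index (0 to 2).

Answer: 2.1250 4.1875 7.8438

Derivation:
Step 0: x=[1.0000 7.0000 7.0000] v=[0.0000 0.0000 0.0000]
Step 1: x=[4.0000 1.0000 8.5000] v=[6.0000 -12.0000 3.0000]
Step 2: x=[1.0000 5.5000 7.7500] v=[-6.0000 9.0000 -1.5000]
Step 3: x=[-0.5000 7.7500 7.3750] v=[-3.0000 4.5000 -0.7500]
Step 4: x=[3.2500 1.3750 8.6875] v=[7.5000 -12.7500 2.6250]
Step 5: x=[2.1250 4.1875 7.8438] v=[-2.2500 5.6250 -1.6875]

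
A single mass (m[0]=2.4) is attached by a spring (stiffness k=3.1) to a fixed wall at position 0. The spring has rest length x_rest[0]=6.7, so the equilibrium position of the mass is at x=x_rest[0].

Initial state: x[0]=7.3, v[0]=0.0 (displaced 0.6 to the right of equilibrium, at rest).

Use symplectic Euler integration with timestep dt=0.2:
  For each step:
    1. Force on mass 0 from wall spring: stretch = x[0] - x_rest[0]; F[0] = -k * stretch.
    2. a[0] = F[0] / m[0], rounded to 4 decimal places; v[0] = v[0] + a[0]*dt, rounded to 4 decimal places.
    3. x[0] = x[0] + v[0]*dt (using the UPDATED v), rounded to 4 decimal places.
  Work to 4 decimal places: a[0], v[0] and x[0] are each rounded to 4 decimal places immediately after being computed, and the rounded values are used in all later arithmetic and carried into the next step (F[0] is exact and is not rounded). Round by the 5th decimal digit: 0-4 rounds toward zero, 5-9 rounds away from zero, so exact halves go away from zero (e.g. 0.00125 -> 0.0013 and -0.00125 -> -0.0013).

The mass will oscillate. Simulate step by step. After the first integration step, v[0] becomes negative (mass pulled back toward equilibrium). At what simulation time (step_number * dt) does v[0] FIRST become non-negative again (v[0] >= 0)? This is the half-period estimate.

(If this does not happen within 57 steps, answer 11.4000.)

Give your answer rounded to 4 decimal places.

Answer: 2.8000

Derivation:
Step 0: x=[7.3000] v=[0.0000]
Step 1: x=[7.2690] v=[-0.1550]
Step 2: x=[7.2086] v=[-0.3020]
Step 3: x=[7.1219] v=[-0.4334]
Step 4: x=[7.0134] v=[-0.5424]
Step 5: x=[6.8887] v=[-0.6234]
Step 6: x=[6.7543] v=[-0.6721]
Step 7: x=[6.6171] v=[-0.6861]
Step 8: x=[6.4842] v=[-0.6647]
Step 9: x=[6.3624] v=[-0.6090]
Step 10: x=[6.2580] v=[-0.5218]
Step 11: x=[6.1765] v=[-0.4076]
Step 12: x=[6.1220] v=[-0.2724]
Step 13: x=[6.0974] v=[-0.1231]
Step 14: x=[6.1039] v=[0.0326]
First v>=0 after going negative at step 14, time=2.8000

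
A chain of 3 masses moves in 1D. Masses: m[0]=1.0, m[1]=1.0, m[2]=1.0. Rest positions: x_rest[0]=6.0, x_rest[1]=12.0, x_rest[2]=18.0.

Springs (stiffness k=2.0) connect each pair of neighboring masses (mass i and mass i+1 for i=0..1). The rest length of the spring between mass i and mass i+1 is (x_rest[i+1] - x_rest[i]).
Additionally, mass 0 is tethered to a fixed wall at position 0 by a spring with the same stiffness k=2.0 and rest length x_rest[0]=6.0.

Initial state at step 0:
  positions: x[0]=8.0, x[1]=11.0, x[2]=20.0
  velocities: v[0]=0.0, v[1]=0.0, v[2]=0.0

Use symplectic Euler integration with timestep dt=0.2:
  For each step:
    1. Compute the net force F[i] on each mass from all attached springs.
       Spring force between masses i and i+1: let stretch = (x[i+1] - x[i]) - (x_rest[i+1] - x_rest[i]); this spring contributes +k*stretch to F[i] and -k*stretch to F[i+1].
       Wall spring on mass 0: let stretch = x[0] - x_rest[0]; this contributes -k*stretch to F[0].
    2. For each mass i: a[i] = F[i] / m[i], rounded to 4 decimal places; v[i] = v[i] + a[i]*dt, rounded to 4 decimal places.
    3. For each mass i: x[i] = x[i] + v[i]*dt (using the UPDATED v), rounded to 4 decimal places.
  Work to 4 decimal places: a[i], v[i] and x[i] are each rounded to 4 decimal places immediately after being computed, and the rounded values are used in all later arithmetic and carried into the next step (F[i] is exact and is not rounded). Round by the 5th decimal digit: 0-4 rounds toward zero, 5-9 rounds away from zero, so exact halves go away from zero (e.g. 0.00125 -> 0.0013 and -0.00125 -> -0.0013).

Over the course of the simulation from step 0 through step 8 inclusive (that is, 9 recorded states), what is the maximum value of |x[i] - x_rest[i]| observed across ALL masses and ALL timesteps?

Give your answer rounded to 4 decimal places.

Answer: 2.5763

Derivation:
Step 0: x=[8.0000 11.0000 20.0000] v=[0.0000 0.0000 0.0000]
Step 1: x=[7.6000 11.4800 19.7600] v=[-2.0000 2.4000 -1.2000]
Step 2: x=[6.9024 12.3120 19.3376] v=[-3.4880 4.1600 -2.1120]
Step 3: x=[6.0854 13.2733 18.8332] v=[-4.0851 4.8064 -2.5222]
Step 4: x=[5.3566 14.1043 18.3640] v=[-3.6441 4.1552 -2.3462]
Step 5: x=[4.8991 14.5763 18.0340] v=[-2.2877 2.3600 -1.6501]
Step 6: x=[4.8238 14.5507 17.9074] v=[-0.3765 -0.1278 -0.6332]
Step 7: x=[5.1407 14.0155 17.9922] v=[1.5847 -2.6759 0.4241]
Step 8: x=[5.7564 13.0885 18.2389] v=[3.0783 -4.6351 1.2334]
Max displacement = 2.5763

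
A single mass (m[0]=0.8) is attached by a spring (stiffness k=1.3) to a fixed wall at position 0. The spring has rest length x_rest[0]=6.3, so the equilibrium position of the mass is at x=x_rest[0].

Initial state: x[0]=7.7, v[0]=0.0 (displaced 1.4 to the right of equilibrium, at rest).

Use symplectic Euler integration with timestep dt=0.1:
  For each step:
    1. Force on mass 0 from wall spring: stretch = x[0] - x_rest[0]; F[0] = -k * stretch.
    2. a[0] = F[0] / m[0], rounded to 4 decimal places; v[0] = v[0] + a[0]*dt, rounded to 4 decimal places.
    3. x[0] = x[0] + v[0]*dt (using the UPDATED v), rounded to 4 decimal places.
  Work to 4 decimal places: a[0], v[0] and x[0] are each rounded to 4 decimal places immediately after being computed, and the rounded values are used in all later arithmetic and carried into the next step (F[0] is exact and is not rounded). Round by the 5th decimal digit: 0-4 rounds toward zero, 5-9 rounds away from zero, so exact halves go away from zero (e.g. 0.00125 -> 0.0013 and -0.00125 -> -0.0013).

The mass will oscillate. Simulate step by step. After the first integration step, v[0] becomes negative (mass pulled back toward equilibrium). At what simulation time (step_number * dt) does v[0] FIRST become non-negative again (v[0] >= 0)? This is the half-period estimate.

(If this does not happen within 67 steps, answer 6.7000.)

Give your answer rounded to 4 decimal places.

Step 0: x=[7.7000] v=[0.0000]
Step 1: x=[7.6773] v=[-0.2275]
Step 2: x=[7.6322] v=[-0.4513]
Step 3: x=[7.5654] v=[-0.6678]
Step 4: x=[7.4781] v=[-0.8734]
Step 5: x=[7.3716] v=[-1.0648]
Step 6: x=[7.2477] v=[-1.2389]
Step 7: x=[7.1084] v=[-1.3929]
Step 8: x=[6.9560] v=[-1.5243]
Step 9: x=[6.7929] v=[-1.6309]
Step 10: x=[6.6218] v=[-1.7110]
Step 11: x=[6.4455] v=[-1.7633]
Step 12: x=[6.2668] v=[-1.7869]
Step 13: x=[6.0887] v=[-1.7815]
Step 14: x=[5.9140] v=[-1.7472]
Step 15: x=[5.7456] v=[-1.6845]
Step 16: x=[5.5862] v=[-1.5944]
Step 17: x=[5.4384] v=[-1.4784]
Step 18: x=[5.3046] v=[-1.3384]
Step 19: x=[5.1869] v=[-1.1767]
Step 20: x=[5.0873] v=[-0.9958]
Step 21: x=[5.0074] v=[-0.7987]
Step 22: x=[4.9485] v=[-0.5887]
Step 23: x=[4.9116] v=[-0.3691]
Step 24: x=[4.8973] v=[-0.1435]
Step 25: x=[4.9057] v=[0.0844]
First v>=0 after going negative at step 25, time=2.5000

Answer: 2.5000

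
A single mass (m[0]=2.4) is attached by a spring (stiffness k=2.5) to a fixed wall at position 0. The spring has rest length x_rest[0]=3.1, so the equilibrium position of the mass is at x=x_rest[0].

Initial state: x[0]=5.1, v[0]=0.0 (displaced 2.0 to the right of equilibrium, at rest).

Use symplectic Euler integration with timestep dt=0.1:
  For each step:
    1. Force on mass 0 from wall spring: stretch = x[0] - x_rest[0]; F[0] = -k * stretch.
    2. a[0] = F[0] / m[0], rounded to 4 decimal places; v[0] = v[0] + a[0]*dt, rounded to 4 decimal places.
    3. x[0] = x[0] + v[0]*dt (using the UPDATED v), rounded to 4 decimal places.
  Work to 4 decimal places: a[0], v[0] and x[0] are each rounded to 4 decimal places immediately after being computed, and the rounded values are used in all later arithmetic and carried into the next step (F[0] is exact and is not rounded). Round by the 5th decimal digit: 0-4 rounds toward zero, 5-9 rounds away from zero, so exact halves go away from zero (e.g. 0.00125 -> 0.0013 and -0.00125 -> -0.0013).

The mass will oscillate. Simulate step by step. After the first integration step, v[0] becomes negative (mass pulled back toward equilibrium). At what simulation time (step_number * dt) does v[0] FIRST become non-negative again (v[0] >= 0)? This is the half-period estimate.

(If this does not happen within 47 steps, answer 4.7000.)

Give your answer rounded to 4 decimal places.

Answer: 3.1000

Derivation:
Step 0: x=[5.1000] v=[0.0000]
Step 1: x=[5.0792] v=[-0.2083]
Step 2: x=[5.0378] v=[-0.4145]
Step 3: x=[4.9762] v=[-0.6164]
Step 4: x=[4.8950] v=[-0.8118]
Step 5: x=[4.7951] v=[-0.9988]
Step 6: x=[4.6776] v=[-1.1754]
Step 7: x=[4.5436] v=[-1.3397]
Step 8: x=[4.3946] v=[-1.4901]
Step 9: x=[4.2321] v=[-1.6250]
Step 10: x=[4.0578] v=[-1.7429]
Step 11: x=[3.8735] v=[-1.8427]
Step 12: x=[3.6812] v=[-1.9233]
Step 13: x=[3.4828] v=[-1.9838]
Step 14: x=[3.2804] v=[-2.0237]
Step 15: x=[3.0762] v=[-2.0425]
Step 16: x=[2.8722] v=[-2.0400]
Step 17: x=[2.6706] v=[-2.0163]
Step 18: x=[2.4734] v=[-1.9716]
Step 19: x=[2.2828] v=[-1.9063]
Step 20: x=[2.1007] v=[-1.8212]
Step 21: x=[1.9290] v=[-1.7171]
Step 22: x=[1.7695] v=[-1.5951]
Step 23: x=[1.6239] v=[-1.4565]
Step 24: x=[1.4936] v=[-1.3027]
Step 25: x=[1.3801] v=[-1.1354]
Step 26: x=[1.2845] v=[-0.9562]
Step 27: x=[1.2078] v=[-0.7671]
Step 28: x=[1.1508] v=[-0.5700]
Step 29: x=[1.1141] v=[-0.3670]
Step 30: x=[1.0981] v=[-0.1601]
Step 31: x=[1.1029] v=[0.0484]
First v>=0 after going negative at step 31, time=3.1000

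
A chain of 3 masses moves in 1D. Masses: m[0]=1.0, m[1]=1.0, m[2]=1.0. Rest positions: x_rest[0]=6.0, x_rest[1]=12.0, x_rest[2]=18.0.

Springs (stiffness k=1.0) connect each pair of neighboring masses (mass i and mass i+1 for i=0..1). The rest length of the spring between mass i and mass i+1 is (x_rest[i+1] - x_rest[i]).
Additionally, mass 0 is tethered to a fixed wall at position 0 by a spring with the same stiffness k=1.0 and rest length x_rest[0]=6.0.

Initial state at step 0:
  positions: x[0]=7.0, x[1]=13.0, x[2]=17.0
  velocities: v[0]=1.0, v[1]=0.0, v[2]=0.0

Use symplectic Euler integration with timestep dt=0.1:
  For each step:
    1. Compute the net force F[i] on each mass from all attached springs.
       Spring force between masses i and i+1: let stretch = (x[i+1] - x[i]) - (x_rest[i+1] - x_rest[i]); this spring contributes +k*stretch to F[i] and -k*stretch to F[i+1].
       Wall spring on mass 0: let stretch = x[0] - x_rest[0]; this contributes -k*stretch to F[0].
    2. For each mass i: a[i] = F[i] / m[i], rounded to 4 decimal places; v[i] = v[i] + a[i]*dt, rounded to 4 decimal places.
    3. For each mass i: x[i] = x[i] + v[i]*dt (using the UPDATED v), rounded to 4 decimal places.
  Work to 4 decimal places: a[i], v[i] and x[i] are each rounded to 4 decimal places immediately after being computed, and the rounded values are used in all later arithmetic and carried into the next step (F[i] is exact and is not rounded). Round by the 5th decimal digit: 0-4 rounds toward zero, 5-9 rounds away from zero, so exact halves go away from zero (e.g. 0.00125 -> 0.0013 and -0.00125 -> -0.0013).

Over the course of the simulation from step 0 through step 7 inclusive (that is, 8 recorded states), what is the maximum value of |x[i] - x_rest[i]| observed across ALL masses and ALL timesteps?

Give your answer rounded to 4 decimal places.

Answer: 1.3232

Derivation:
Step 0: x=[7.0000 13.0000 17.0000] v=[1.0000 0.0000 0.0000]
Step 1: x=[7.0900 12.9800 17.0200] v=[0.9000 -0.2000 0.2000]
Step 2: x=[7.1680 12.9415 17.0596] v=[0.7800 -0.3850 0.3960]
Step 3: x=[7.2321 12.8865 17.1180] v=[0.6406 -0.5505 0.5842]
Step 4: x=[7.2804 12.8172 17.1941] v=[0.4828 -0.6928 0.7611]
Step 5: x=[7.3112 12.7363 17.2864] v=[0.3084 -0.8088 0.9234]
Step 6: x=[7.3232 12.6467 17.3932] v=[0.1198 -0.8963 1.0684]
Step 7: x=[7.3152 12.5513 17.5126] v=[-0.0802 -0.9540 1.1938]
Max displacement = 1.3232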